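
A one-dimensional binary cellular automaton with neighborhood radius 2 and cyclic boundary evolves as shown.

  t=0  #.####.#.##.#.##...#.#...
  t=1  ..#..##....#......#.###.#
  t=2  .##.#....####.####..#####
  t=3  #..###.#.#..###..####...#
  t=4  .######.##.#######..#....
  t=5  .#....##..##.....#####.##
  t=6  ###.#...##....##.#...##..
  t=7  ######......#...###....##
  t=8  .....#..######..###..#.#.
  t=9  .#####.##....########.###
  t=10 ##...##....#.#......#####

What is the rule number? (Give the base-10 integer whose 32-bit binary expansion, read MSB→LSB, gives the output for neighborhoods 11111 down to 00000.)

1050428823

  [31] ##### => .  t=2,i=22
  [30] ####. => .  t=0,i=4
  [29] ###.# => #  t=0,i=5
  [28] ###.. => #  t=2,i=17
  [27] ##.## => #  t=2,i=0
  [26] ##.#. => #  t=0,i=6
  [25] ##..# => #  t=2,i=18
  [24] ##... => .  t=0,i=16
  [23] #.### => #  t=0,i=2
  [22] #.##. => .  t=0,i=9
  [21] #.#.# => .  t=0,i=7
  [20] #.#.. => #  t=0,i=21
  [19] #..## => #  t=1,i=4
  [18] #..#. => #  t=1,i=1
  [17] #...# => .  t=0,i=17
  [16] #.... => .  t=1,i=8
  [15] .#### => .  t=0,i=3
  [14] .###. => #  t=1,i=21
  [13] .##.# => .  t=0,i=10
  [12] .##.. => .  t=0,i=15
  [11] .#.## => .  t=0,i=1
  [10] .#.#. => #  t=0,i=20
  [9] .#..# => .  t=1,i=0
  [8] .#... => #  t=0,i=22
  [7] ..### => #  t=2,i=9
  [6] ..##. => .  t=1,i=5
  [5] ..#.# => .  t=0,i=0
  [4] ..#.. => #  t=1,i=2
  [3] ...## => .  t=2,i=8
  [2] ...#. => #  t=0,i=18
  [1] ....# => #  t=1,i=9
  [0] ..... => #  t=1,i=14
  bits 00111110100111000100010110010111 = 1050428823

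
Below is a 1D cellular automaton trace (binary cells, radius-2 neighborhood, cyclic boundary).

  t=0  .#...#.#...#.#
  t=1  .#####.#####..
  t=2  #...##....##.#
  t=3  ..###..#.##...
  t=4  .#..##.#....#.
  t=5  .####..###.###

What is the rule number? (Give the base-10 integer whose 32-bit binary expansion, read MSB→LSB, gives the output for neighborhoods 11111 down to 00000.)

  [31] ##### => .  t=1,i=3
  [30] ####. => #  t=1,i=4
  [29] ###.# => #  t=1,i=5
  [28] ###.. => #  t=1,i=11
  [27] ##.## => .  t=1,i=6
  [26] ##.#. => .  t=4,i=6
  [25] ##..# => #  t=3,i=5
  [24] ##... => .  t=1,i=12
  [23] #.### => .  t=1,i=7
  [22] #.##. => .  t=2,i=13
  [21] #.#.# => .  t=0,i=13
  [20] #.#.. => #  t=0,i=1
  [19] #..## => #  t=4,i=3
  [18] #..#. => .  t=3,i=6
  [17] #...# => #  t=0,i=3
  [16] #.... => #  t=2,i=7
  [15] .#### => .  t=1,i=2
  [14] .###. => .  t=3,i=3
  [13] .##.# => .  t=2,i=11
  [12] .##.. => .  t=2,i=0
  [11] .#.## => .  t=3,i=8
  [10] .#.#. => .  t=0,i=0
  [9] .#..# => #  t=4,i=2
  [8] .#... => #  t=0,i=2
  [7] ..### => .  t=1,i=1
  [6] ..##. => #  t=2,i=4
  [5] ..#.# => #  t=0,i=5
  [4] ..#.. => #  t=4,i=1
  [3] ...## => #  t=1,i=0
  [2] ...#. => #  t=0,i=4
  [1] ....# => .  t=2,i=8
  [0] ..... => .  t=3,i=13
  bits 01110010000110110000001101111100 = 1914372988

1914372988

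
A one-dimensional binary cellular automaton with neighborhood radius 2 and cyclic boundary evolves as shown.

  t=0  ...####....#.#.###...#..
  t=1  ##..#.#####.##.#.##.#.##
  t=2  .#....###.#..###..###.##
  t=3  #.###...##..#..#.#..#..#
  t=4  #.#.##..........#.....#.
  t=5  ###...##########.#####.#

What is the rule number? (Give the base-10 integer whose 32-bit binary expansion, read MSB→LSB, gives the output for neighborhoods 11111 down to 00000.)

3047793927

  nb #####: next=#  (t=1,i=8, bit31=1)
  nb ####.: next=.  (t=0,i=5, bit30=0)
  nb ###.#: next=#  (t=1,i=10, bit29=1)
  nb ###..: next=#  (t=0,i=6, bit28=1)
  nb ##.##: next=.  (t=1,i=11, bit27=0)
  nb ##.#.: next=#  (t=1,i=14, bit26=1)
  nb ##..#: next=.  (t=1,i=2, bit25=0)
  nb ##...: next=#  (t=0,i=7, bit24=1)
  nb #.###: next=#  (t=0,i=15, bit23=1)
  nb #.##.: next=.  (t=1,i=12, bit22=0)
  nb #.#.#: next=#  (t=0,i=13, bit21=1)
  nb #.#..: next=.  (t=2,i=1, bit20=0)
  nb #..##: next=#  (t=2,i=12, bit19=1)
  nb #..#.: next=.  (t=1,i=3, bit18=0)
  nb #...#: next=.  (t=0,i=19, bit17=0)
  nb #....: next=#  (t=0,i=8, bit16=1)
  nb .####: next=#  (t=0,i=4, bit15=1)
  nb .###.: next=.  (t=0,i=16, bit14=0)
  nb .##.#: next=#  (t=1,i=13, bit13=1)
  nb .##..: next=.  (t=3,i=9, bit12=0)
  nb .#.##: next=.  (t=0,i=14, bit11=0)
  nb .#.#.: next=#  (t=0,i=12, bit10=1)
  nb .#..#: next=.  (t=2,i=11, bit9=0)
  nb .#...: next=#  (t=0,i=22, bit8=1)
  nb ..###: next=.  (t=0,i=3, bit7=0)
  nb ..##.: next=.  (t=3,i=8, bit6=0)
  nb ..#.#: next=.  (t=0,i=11, bit5=0)
  nb ..#..: next=.  (t=0,i=21, bit4=0)
  nb ...##: next=.  (t=0,i=2, bit3=0)
  nb ...#.: next=#  (t=0,i=10, bit2=1)
  nb ....#: next=#  (t=0,i=1, bit1=1)
  nb .....: next=#  (t=0,i=0, bit0=1)
  bits 10110101101010011010010100000111 = 3047793927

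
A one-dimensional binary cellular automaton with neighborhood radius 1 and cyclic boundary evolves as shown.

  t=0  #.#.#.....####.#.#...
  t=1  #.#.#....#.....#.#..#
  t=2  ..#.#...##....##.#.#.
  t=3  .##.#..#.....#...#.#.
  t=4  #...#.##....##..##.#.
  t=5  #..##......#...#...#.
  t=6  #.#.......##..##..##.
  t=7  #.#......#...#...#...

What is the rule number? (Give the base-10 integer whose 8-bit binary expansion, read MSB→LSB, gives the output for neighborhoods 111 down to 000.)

6

  nb ###: next=.  (t=0,i=11, bit7=0)
  nb ##.: next=.  (t=0,i=13, bit6=0)
  nb #.#: next=.  (t=0,i=1, bit5=0)
  nb #..: next=.  (t=0,i=5, bit4=0)
  nb .##: next=.  (t=0,i=10, bit3=0)
  nb .#.: next=#  (t=0,i=0, bit2=1)
  nb ..#: next=#  (t=0,i=9, bit1=1)
  nb ...: next=.  (t=0,i=6, bit0=0)
  bits 00000110 = 6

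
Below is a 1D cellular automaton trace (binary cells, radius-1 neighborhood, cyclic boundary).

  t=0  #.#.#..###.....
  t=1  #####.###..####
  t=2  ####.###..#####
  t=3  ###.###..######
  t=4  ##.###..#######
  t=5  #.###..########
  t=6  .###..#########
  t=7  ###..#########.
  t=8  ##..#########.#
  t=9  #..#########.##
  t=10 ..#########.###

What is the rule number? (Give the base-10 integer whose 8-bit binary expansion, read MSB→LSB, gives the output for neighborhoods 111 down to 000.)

  nb ###: next=#  (t=0,i=8, bit7=1)
  nb ##.: next=.  (t=0,i=9, bit6=0)
  nb #.#: next=#  (t=0,i=1, bit5=1)
  nb #..: next=.  (t=0,i=5, bit4=0)
  nb .##: next=#  (t=0,i=7, bit3=1)
  nb .#.: next=#  (t=0,i=0, bit2=1)
  nb ..#: next=#  (t=0,i=6, bit1=1)
  nb ...: next=#  (t=0,i=11, bit0=1)
  bits 10101111 = 175

175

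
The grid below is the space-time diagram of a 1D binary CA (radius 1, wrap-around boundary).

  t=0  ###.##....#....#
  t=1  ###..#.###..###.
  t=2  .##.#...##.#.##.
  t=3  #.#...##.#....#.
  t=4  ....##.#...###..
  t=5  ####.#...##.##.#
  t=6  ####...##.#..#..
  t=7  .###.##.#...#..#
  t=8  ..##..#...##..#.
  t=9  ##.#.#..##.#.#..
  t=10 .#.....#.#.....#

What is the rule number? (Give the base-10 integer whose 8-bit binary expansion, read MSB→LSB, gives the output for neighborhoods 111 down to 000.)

195

  nb ###: next=#  (t=0,i=0, bit7=1)
  nb ##.: next=#  (t=0,i=2, bit6=1)
  nb #.#: next=.  (t=0,i=3, bit5=0)
  nb #..: next=.  (t=0,i=6, bit4=0)
  nb .##: next=.  (t=0,i=4, bit3=0)
  nb .#.: next=.  (t=0,i=10, bit2=0)
  nb ..#: next=#  (t=0,i=9, bit1=1)
  nb ...: next=#  (t=0,i=7, bit0=1)
  bits 11000011 = 195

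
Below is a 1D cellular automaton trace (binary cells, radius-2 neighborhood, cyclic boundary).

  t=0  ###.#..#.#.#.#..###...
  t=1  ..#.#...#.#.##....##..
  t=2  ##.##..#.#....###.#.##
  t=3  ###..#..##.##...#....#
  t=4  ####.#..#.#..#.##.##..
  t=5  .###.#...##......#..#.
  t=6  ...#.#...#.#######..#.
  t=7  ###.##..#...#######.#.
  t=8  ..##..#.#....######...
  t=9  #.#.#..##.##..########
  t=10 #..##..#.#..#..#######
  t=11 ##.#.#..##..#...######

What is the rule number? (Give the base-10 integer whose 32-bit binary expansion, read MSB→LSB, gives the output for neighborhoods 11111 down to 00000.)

  nb #####: next=#  (t=6,i=13, bit31=1)
  nb ####.: next=#  (t=2,i=0, bit30=1)
  nb ###.#: next=#  (t=0,i=2, bit29=1)
  nb ###..: next=#  (t=0,i=18, bit28=1)
  nb ##.##: next=#  (t=2,i=2, bit27=1)
  nb ##.#.: next=.  (t=0,i=3, bit26=0)
  nb ##..#: next=#  (t=2,i=5, bit25=1)
  nb ##...: next=#  (t=0,i=19, bit24=1)
  nb #.###: next=.  (t=2,i=20, bit23=0)
  nb #.##.: next=.  (t=1,i=12, bit22=0)
  nb #.#.#: next=.  (t=0,i=9, bit21=0)
  nb #.#..: next=#  (t=0,i=4, bit20=1)
  nb #..##: next=.  (t=0,i=15, bit19=0)
  nb #..#.: next=.  (t=0,i=6, bit18=0)
  nb #...#: next=.  (t=0,i=20, bit17=0)
  nb #....: next=#  (t=1,i=15, bit16=1)
  nb .####: next=#  (t=2,i=21, bit15=1)
  nb .###.: next=.  (t=0,i=1, bit14=0)
  nb .##.#: next=.  (t=3,i=9, bit13=0)
  nb .##..: next=.  (t=1,i=13, bit12=0)
  nb .#.##: next=.  (t=1,i=11, bit11=0)
  nb .#.#.: next=#  (t=0,i=8, bit10=1)
  nb .#..#: next=.  (t=0,i=5, bit9=0)
  nb .#...: next=.  (t=1,i=5, bit8=0)
  nb ..###: next=.  (t=0,i=0, bit7=0)
  nb ..##.: next=#  (t=1,i=18, bit6=1)
  nb ..#.#: next=.  (t=0,i=7, bit5=0)
  nb ..#..: next=#  (t=3,i=5, bit4=1)
  nb ...##: next=.  (t=0,i=21, bit3=0)
  nb ...#.: next=#  (t=1,i=1, bit2=1)
  nb ....#: next=#  (t=1,i=0, bit1=1)
  nb .....: next=#  (t=5,i=13, bit0=1)
  bits 11111011000100011000010001010111 = 4212229207

4212229207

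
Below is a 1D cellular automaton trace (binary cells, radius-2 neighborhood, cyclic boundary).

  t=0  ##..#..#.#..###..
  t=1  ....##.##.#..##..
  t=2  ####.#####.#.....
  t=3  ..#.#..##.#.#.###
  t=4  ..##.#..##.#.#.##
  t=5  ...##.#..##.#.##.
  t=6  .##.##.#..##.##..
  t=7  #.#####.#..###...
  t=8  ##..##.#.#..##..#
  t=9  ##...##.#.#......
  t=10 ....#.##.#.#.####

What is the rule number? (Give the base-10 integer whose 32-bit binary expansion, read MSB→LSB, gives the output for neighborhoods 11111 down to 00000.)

3695210303

  [31] ##### => #  t=2,i=7
  [30] ####. => #  t=2,i=2
  [29] ###.# => .  t=2,i=3
  [28] ###.. => #  t=0,i=14
  [27] ##.## => #  t=1,i=6
  [26] ##.#. => #  t=1,i=9
  [25] ##..# => .  t=0,i=2
  [24] ##... => .  t=1,i=15
  [23] #.### => .  t=2,i=5
  [22] #.##. => #  t=1,i=7
  [21] #.#.# => .  t=3,i=10
  [20] #.#.. => .  t=0,i=9
  [19] #..## => .  t=0,i=11
  [18] #..#. => .  t=0,i=3
  [17] #...# => .  t=6,i=16
  [16] #.... => .  t=1,i=16
  [15] .#### => .  t=2,i=1
  [14] .###. => #  t=0,i=13
  [13] .##.# => #  t=1,i=5
  [12] .##.. => .  t=0,i=1
  [11] .#.## => #  t=3,i=13
  [10] .#.#. => #  t=0,i=8
  [9] .#..# => #  t=0,i=5
  [8] .#... => #  t=2,i=12
  [7] ..### => .  t=0,i=12
  [6] ..##. => .  t=0,i=0
  [5] ..#.# => #  t=0,i=7
  [4] ..#.. => #  t=0,i=4
  [3] ...## => #  t=1,i=3
  [2] ...#. => #  t=7,i=16
  [1] ....# => #  t=1,i=2
  [0] ..... => #  t=1,i=0
  bits 11011100010000000110111100111111 = 3695210303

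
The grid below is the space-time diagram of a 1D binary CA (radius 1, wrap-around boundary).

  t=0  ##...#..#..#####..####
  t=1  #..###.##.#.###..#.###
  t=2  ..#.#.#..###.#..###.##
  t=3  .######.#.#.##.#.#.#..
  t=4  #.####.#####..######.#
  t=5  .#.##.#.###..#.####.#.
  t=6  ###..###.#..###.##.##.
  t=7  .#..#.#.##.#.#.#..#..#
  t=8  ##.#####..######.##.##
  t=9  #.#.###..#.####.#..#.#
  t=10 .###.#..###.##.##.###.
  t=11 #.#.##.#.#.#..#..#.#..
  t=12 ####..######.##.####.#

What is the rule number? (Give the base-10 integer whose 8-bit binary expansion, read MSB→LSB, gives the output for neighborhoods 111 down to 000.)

  ### -> #   bit 7 = 1  t=0,i=0
  ##. -> .   bit 6 = 0  t=0,i=1
  #.# -> #   bit 5 = 1  t=1,i=6
  #.. -> .   bit 4 = 0  t=0,i=2
  .## -> .   bit 3 = 0  t=0,i=11
  .#. -> #   bit 2 = 1  t=0,i=5
  ..# -> #   bit 1 = 1  t=0,i=4
  ... -> #   bit 0 = 1  t=0,i=3
  bits 10100111 = 167

167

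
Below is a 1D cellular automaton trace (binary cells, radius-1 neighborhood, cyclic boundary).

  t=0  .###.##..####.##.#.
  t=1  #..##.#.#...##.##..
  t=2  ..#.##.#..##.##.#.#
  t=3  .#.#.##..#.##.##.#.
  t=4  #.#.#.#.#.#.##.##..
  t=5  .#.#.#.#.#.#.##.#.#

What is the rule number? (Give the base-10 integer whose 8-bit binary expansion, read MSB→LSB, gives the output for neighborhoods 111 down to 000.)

  [7] ### => .  t=0,i=2
  [6] ##. => #  t=0,i=3
  [5] #.# => #  t=0,i=4
  [4] #.. => .  t=0,i=7
  [3] .## => .  t=0,i=1
  [2] .#. => .  t=0,i=17
  [1] ..# => #  t=0,i=0
  [0] ... => #  t=1,i=10
  bits 01100011 = 99

99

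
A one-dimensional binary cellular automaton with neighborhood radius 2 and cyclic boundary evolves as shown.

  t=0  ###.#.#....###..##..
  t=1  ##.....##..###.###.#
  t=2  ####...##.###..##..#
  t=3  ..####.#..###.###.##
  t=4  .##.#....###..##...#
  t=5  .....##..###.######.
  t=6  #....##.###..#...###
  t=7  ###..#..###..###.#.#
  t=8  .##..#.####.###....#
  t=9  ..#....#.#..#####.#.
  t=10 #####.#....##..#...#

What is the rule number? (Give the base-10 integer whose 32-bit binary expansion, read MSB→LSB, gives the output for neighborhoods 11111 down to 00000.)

  ##### -> .   bit 31 = 0  t=2,i=1
  ####. -> #   bit 30 = 1  t=2,i=2
  ###.# -> .   bit 29 = 0  t=0,i=2
  ###.. -> #   bit 28 = 1  t=0,i=13
  ##.## -> .   bit 27 = 0  t=1,i=14
  ##.#. -> .   bit 26 = 0  t=0,i=3
  ##..# -> .   bit 25 = 0  t=0,i=14
  ##... -> #   bit 24 = 1  t=1,i=2
  #.### -> #   bit 23 = 1  t=1,i=15
  #.##. -> .   bit 22 = 0  t=3,i=18
  #.#.# -> .   bit 21 = 0  t=0,i=4
  #.#.. -> .   bit 20 = 0  t=0,i=6
  #..## -> #   bit 19 = 1  t=0,i=15
  #..#. -> .   bit 18 = 0  t=6,i=12
  #...# -> #   bit 17 = 1  t=2,i=5
  #.... -> #   bit 16 = 1  t=0,i=8
  .#### -> .   bit 15 = 0  t=2,i=0
  .###. -> #   bit 14 = 1  t=0,i=1
  .##.# -> .   bit 13 = 0  t=2,i=8
  .##.. -> #   bit 12 = 1  t=0,i=17
  .#.## -> .   bit 11 = 0  t=4,i=0
  .#.#. -> .   bit 10 = 0  t=0,i=5
  .#..# -> .   bit 9 = 0  t=3,i=8
  .#... -> #   bit 8 = 1  t=0,i=7
  ..### -> #   bit 7 = 1  t=0,i=0
  ..##. -> #   bit 6 = 1  t=0,i=16
  ..#.# -> .   bit 5 = 0  t=4,i=19
  ..#.. -> #   bit 4 = 1  t=6,i=13
  ...## -> .   bit 3 = 0  t=0,i=10
  ...#. -> #   bit 2 = 1  t=4,i=18
  ....# -> .   bit 1 = 0  t=0,i=9
  ..... -> .   bit 0 = 0  t=1,i=4
  bits 01010001100010110101000111010100 = 1368084948

1368084948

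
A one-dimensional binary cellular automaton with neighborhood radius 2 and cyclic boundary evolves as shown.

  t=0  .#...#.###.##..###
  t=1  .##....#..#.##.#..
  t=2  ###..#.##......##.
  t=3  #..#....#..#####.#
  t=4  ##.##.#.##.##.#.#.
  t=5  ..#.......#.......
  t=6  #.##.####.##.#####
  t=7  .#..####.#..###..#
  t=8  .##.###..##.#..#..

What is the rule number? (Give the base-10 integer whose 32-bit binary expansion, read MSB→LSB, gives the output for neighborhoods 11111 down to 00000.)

  ##### -> .   bit 31 = 0  t=3,i=13
  ####. -> #   bit 30 = 1  t=3,i=14
  ###.# -> .   bit 29 = 0  t=0,i=9
  ###.. -> .   bit 28 = 0  t=2,i=2
  ##.## -> #   bit 27 = 1  t=0,i=10
  ##.#. -> .   bit 26 = 0  t=0,i=0
  ##..# -> #   bit 25 = 1  t=0,i=13
  ##... -> .   bit 24 = 0  t=1,i=3
  #.### -> #   bit 23 = 1  t=0,i=7
  #.##. -> .   bit 22 = 0  t=0,i=11
  #.#.# -> .   bit 21 = 0  t=4,i=6
  #.#.. -> #   bit 20 = 1  t=0,i=1
  #..## -> .   bit 19 = 0  t=0,i=14
  #..#. -> .   bit 18 = 0  t=1,i=9
  #...# -> .   bit 17 = 0  t=0,i=3
  #.... -> .   bit 16 = 0  t=1,i=4
  .#### -> #   bit 15 = 1  t=3,i=12
  .###. -> .   bit 14 = 0  t=0,i=8
  .##.# -> .   bit 13 = 0  t=1,i=13
  .##.. -> #   bit 12 = 1  t=0,i=12
  .#.## -> .   bit 11 = 0  t=0,i=6
  .#.#. -> .   bit 10 = 0  t=4,i=15
  .#..# -> #   bit 9 = 1  t=1,i=8
  .#... -> #   bit 8 = 1  t=0,i=2
  ..### -> #   bit 7 = 1  t=0,i=15
  ..##. -> #   bit 6 = 1  t=1,i=1
  ..#.# -> .   bit 5 = 0  t=0,i=5
  ..#.. -> #   bit 4 = 1  t=1,i=7
  ...## -> #   bit 3 = 1  t=1,i=0
  ...#. -> .   bit 2 = 0  t=0,i=4
  ....# -> #   bit 1 = 1  t=1,i=5
  ..... -> #   bit 0 = 1  t=2,i=11
  bits 01001010100100001001001111011011 = 1250989019

1250989019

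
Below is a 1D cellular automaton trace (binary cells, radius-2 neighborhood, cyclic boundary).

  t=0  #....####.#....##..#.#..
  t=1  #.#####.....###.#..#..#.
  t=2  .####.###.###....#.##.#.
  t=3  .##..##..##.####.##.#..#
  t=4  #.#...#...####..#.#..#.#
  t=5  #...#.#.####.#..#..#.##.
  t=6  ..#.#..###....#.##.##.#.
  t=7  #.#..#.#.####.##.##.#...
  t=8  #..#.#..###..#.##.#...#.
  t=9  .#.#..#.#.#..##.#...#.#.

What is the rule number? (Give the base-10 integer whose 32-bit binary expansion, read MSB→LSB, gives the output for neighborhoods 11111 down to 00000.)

  #####|#  b31=1 t=1,i=4
  ####.|.  b30=0 t=0,i=7
  ###.#|.  b29=0 t=0,i=8
  ###..|#  b28=1 t=1,i=6
  ##.##|#  b27=1 t=2,i=5
  ##.#.|.  b26=0 t=0,i=9
  ##..#|.  b25=0 t=0,i=17
  ##...|#  b24=1 t=1,i=7
  #.###|#  b23=1 t=1,i=2
  #.##.|.  b22=0 t=2,i=19
  #.#.#|.  b21=0 t=1,i=0
  #.#..|.  b20=0 t=0,i=10
  #..##|.  b19=0 t=2,i=0
  #..#.|.  b18=0 t=0,i=18
  #...#|#  b17=1 t=4,i=4
  #....|#  b16=1 t=0,i=2
  .####|#  b15=1 t=0,i=6
  .###.|.  b14=0 t=1,i=13
  .##.#|#  b13=1 t=2,i=20
  .##..|#  b12=1 t=0,i=16
  .#.##|#  b11=1 t=1,i=1
  .#.#.|.  b10=0 t=0,i=20
  .#..#|#  b9=1 t=0,i=22
  .#...|.  b8=0 t=0,i=1
  ..###|#  b7=1 t=0,i=5
  ..##.|.  b6=0 t=0,i=15
  ..#.#|#  b5=1 t=0,i=19
  ..#..|#  b4=1 t=0,i=0
  ...##|#  b3=1 t=0,i=4
  ...#.|.  b2=0 t=2,i=16
  ....#|#  b1=1 t=0,i=3
  .....|.  b0=0 t=1,i=9
  bits 10011001100000111011101010111010 = 2575547066

2575547066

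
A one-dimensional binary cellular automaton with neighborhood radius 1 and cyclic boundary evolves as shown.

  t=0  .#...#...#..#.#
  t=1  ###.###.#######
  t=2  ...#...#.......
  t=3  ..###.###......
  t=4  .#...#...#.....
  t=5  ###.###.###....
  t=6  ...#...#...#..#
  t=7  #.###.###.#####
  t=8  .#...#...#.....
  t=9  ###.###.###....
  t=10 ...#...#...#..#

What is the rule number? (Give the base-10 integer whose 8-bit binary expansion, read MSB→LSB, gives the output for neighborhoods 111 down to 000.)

54

  [7] ### => .  t=1,i=0
  [6] ##. => .  t=1,i=2
  [5] #.# => #  t=0,i=0
  [4] #.. => #  t=0,i=2
  [3] .## => .  t=1,i=4
  [2] .#. => #  t=0,i=1
  [1] ..# => #  t=0,i=4
  [0] ... => .  t=0,i=3
  bits 00110110 = 54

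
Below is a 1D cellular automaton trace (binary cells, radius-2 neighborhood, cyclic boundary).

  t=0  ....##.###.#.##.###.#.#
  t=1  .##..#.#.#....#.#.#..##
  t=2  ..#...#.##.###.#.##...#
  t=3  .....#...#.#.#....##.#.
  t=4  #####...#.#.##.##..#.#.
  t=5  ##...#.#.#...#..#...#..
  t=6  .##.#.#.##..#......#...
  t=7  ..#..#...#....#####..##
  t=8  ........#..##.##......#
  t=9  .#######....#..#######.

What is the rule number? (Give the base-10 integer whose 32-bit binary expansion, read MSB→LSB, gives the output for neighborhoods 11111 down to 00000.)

563197063

  [31] ##### => .  t=4,i=2
  [30] ####. => .  t=4,i=3
  [29] ###.# => #  t=0,i=9
  [28] ###.. => .  t=4,i=4
  [27] ##.## => .  t=0,i=6
  [26] ##.#. => .  t=0,i=10
  [25] ##..# => .  t=1,i=3
  [24] ##... => #  t=2,i=19
  [23] #.### => #  t=0,i=7
  [22] #.##. => .  t=0,i=13
  [21] #.#.# => .  t=0,i=11
  [20] #.#.. => #  t=0,i=22
  [19] #..## => .  t=1,i=20
  [18] #..#. => .  t=1,i=4
  [17] #...# => .  t=2,i=4
  [16] #.... => #  t=0,i=1
  [15] .#### => #  t=4,i=1
  [14] .###. => .  t=0,i=8
  [13] .##.# => #  t=0,i=5
  [12] .##.. => #  t=1,i=2
  [11] .#.## => .  t=0,i=12
  [10] .#.#. => #  t=0,i=21
  [9] .#..# => .  t=1,i=19
  [8] .#... => .  t=0,i=0
  [7] ..### => #  t=7,i=14
  [6] ..##. => .  t=0,i=4
  [5] ..#.# => .  t=1,i=5
  [4] ..#.. => .  t=2,i=2
  [3] ...## => .  t=0,i=3
  [2] ...#. => #  t=1,i=13
  [1] ....# => #  t=0,i=2
  [0] ..... => #  t=3,i=1
  bits 00100001100100011011010010000111 = 563197063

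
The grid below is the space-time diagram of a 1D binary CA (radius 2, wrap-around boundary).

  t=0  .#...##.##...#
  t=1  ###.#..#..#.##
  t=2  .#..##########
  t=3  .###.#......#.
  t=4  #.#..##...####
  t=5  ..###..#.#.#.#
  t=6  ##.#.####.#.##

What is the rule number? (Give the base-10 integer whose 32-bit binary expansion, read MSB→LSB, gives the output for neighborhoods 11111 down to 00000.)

  #####|.  b31=0 t=1,i=0
  ####.|#  b30=1 t=1,i=1
  ###.#|.  b29=0 t=1,i=2
  ###..|.  b28=0 t=5,i=4
  ##.##|#  b27=1 t=0,i=7
  ##.#.|.  b26=0 t=1,i=3
  ##..#|#  b25=1 t=5,i=5
  ##...|#  b24=1 t=0,i=10
  #.###|#  b23=1 t=1,i=12
  #.##.|.  b22=0 t=0,i=8
  #.#.#|.  b21=0 t=5,i=9
  #.#..|#  b20=1 t=0,i=1
  #..##|#  b19=1 t=2,i=3
  #..#.|#  b18=1 t=1,i=6
  #...#|.  b17=0 t=0,i=3
  #....|.  b16=0 t=3,i=7
  .####|#  b15=1 t=1,i=13
  .###.|#  b14=1 t=3,i=2
  .##.#|.  b13=0 t=0,i=6
  .##..|.  b12=0 t=0,i=9
  .#.##|#  b11=1 t=1,i=11
  .#.#.|#  b10=1 t=0,i=0
  .#..#|#  b9=1 t=1,i=5
  .#...|#  b8=1 t=0,i=2
  ..###|.  b7=0 t=2,i=4
  ..##.|.  b6=0 t=0,i=5
  ..#.#|#  b5=1 t=0,i=13
  ..#..|#  b4=1 t=1,i=7
  ...##|#  b3=1 t=0,i=4
  ...#.|#  b2=1 t=0,i=12
  ....#|#  b1=1 t=3,i=10
  .....|.  b0=0 t=3,i=8
  bits 01001011100111001100111100111110 = 1268567870

1268567870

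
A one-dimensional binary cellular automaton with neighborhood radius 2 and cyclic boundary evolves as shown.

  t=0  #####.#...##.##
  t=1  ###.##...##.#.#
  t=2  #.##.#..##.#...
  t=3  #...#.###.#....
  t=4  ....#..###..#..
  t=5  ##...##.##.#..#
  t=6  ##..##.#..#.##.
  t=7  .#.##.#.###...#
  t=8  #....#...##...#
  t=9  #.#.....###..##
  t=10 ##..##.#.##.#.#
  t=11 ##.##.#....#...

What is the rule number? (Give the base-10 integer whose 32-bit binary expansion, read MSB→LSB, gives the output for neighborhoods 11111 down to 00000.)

  ##### -> #   bit 31 = 1  t=0,i=0
  ####. -> .   bit 30 = 0  t=0,i=3
  ###.# -> #   bit 29 = 1  t=0,i=4
  ###.. -> #   bit 28 = 1  t=4,i=9
  ##.## -> #   bit 27 = 1  t=0,i=12
  ##.#. -> #   bit 26 = 1  t=0,i=5
  ##..# -> .   bit 25 = 0  t=4,i=10
  ##... -> .   bit 24 = 0  t=1,i=6
  #.### -> .   bit 23 = 0  t=0,i=13
  #.##. -> .   bit 22 = 0  t=1,i=4
  #.#.# -> .   bit 21 = 0  t=1,i=12
  #.#.. -> .   bit 20 = 0  t=0,i=6
  #..## -> #   bit 19 = 1  t=2,i=7
  #..#. -> #   bit 18 = 1  t=4,i=11
  #...# -> .   bit 17 = 0  t=0,i=8
  #.... -> #   bit 16 = 1  t=3,i=12
  .#### -> #   bit 15 = 1  t=0,i=14
  .###. -> #   bit 14 = 1  t=3,i=7
  .##.# -> .   bit 13 = 0  t=0,i=11
  .##.. -> #   bit 12 = 1  t=1,i=5
  .#.## -> .   bit 11 = 0  t=1,i=13
  .#.#. -> #   bit 10 = 1  t=7,i=0
  .#..# -> #   bit 9 = 1  t=2,i=6
  .#... -> .   bit 8 = 0  t=0,i=7
  ..### -> .   bit 7 = 0  t=4,i=7
  ..##. -> #   bit 6 = 1  t=0,i=10
  ..#.# -> #   bit 5 = 1  t=2,i=0
  ..#.. -> .   bit 4 = 0  t=3,i=0
  ...## -> #   bit 3 = 1  t=0,i=9
  ...#. -> .   bit 2 = 0  t=2,i=14
  ....# -> .   bit 1 = 0  t=3,i=13
  ..... -> #   bit 0 = 1  t=4,i=0
  bits 10111100000011011101011001101001 = 3155023465

3155023465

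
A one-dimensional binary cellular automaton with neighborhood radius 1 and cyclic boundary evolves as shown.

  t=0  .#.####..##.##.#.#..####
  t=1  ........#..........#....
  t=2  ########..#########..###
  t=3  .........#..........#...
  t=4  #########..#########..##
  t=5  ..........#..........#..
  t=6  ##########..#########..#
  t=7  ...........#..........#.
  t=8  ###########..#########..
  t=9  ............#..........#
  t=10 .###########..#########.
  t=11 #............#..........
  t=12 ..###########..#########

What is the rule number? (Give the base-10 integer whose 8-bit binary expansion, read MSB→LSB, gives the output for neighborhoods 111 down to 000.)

3

  nb ###: next=.  (t=0,i=4, bit7=0)
  nb ##.: next=.  (t=0,i=6, bit6=0)
  nb #.#: next=.  (t=0,i=0, bit5=0)
  nb #..: next=.  (t=0,i=7, bit4=0)
  nb .##: next=.  (t=0,i=3, bit3=0)
  nb .#.: next=.  (t=0,i=1, bit2=0)
  nb ..#: next=#  (t=0,i=8, bit1=1)
  nb ...: next=#  (t=1,i=0, bit0=1)
  bits 00000011 = 3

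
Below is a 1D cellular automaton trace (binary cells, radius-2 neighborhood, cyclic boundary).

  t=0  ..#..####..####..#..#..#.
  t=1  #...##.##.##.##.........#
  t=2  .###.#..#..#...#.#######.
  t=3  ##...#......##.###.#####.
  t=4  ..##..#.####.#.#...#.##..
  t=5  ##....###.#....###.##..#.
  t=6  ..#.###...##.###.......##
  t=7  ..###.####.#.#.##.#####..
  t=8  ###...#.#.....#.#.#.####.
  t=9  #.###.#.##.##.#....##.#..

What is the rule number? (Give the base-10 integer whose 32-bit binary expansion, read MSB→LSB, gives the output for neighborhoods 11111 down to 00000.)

  nb #####: next=#  (t=2,i=19, bit31=1)
  nb ####.: next=#  (t=0,i=7, bit30=1)
  nb ###.#: next=.  (t=2,i=3, bit29=0)
  nb ###..: next=#  (t=0,i=8, bit28=1)
  nb ##.##: next=.  (t=1,i=6, bit27=0)
  nb ##.#.: next=.  (t=2,i=4, bit26=0)
  nb ##..#: next=.  (t=0,i=9, bit25=0)
  nb ##...: next=#  (t=1,i=1, bit24=1)
  nb #.###: next=#  (t=2,i=17, bit23=1)
  nb #.##.: next=.  (t=1,i=7, bit22=0)
  nb #.#.#: next=.  (t=4,i=13, bit21=0)
  nb #.#..: next=#  (t=2,i=5, bit20=1)
  nb #..##: next=#  (t=0,i=4, bit19=1)
  nb #..#.: next=.  (t=0,i=16, bit18=0)
  nb #...#: next=#  (t=0,i=0, bit17=1)
  nb #....: next=.  (t=1,i=16, bit16=0)
  nb .####: next=.  (t=0,i=6, bit15=0)
  nb .###.: next=.  (t=2,i=2, bit14=0)
  nb .##.#: next=#  (t=1,i=5, bit13=1)
  nb .##..: next=.  (t=1,i=0, bit12=0)
  nb .#.##: next=#  (t=2,i=16, bit11=1)
  nb .#.#.: next=.  (t=4,i=14, bit10=0)
  nb .#..#: next=.  (t=0,i=3, bit9=0)
  nb .#...: next=#  (t=0,i=24, bit8=1)
  nb ..###: next=#  (t=0,i=5, bit7=1)
  nb ..##.: next=.  (t=1,i=4, bit6=0)
  nb ..#.#: next=#  (t=2,i=15, bit5=1)
  nb ..#..: next=.  (t=0,i=2, bit4=0)
  nb ...##: next=#  (t=1,i=3, bit3=1)
  nb ...#.: next=.  (t=0,i=1, bit2=0)
  nb ....#: next=#  (t=1,i=22, bit1=1)
  nb .....: next=#  (t=1,i=17, bit0=1)
  bits 11010001100110100010100110101011 = 3516541355

3516541355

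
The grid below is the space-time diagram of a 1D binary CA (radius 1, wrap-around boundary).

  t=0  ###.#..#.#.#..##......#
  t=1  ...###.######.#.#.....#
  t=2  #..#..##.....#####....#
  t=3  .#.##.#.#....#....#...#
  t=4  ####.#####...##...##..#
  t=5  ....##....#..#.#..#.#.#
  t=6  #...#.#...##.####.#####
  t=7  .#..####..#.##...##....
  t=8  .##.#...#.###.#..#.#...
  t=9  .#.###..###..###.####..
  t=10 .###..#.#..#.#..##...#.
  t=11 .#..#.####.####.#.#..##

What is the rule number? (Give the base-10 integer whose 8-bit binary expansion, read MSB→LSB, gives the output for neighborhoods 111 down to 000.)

60

  nb ###: next=.  (t=0,i=0, bit7=0)
  nb ##.: next=.  (t=0,i=2, bit6=0)
  nb #.#: next=#  (t=0,i=3, bit5=1)
  nb #..: next=#  (t=0,i=5, bit4=1)
  nb .##: next=#  (t=0,i=14, bit3=1)
  nb .#.: next=#  (t=0,i=4, bit2=1)
  nb ..#: next=.  (t=0,i=6, bit1=0)
  nb ...: next=.  (t=0,i=17, bit0=0)
  bits 00111100 = 60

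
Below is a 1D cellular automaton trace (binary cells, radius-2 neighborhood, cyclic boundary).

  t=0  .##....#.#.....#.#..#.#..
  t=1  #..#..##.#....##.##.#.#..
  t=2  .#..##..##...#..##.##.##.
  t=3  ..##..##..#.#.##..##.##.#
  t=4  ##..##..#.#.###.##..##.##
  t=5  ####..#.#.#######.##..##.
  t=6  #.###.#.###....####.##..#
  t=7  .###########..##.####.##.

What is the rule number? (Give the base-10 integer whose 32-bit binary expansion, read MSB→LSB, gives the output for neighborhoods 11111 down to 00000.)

  [31] ##### => .  t=5,i=12
  [30] ####. => #  t=4,i=0
  [29] ###.# => #  t=4,i=14
  [28] ###.. => #  t=4,i=1
  [27] ##.## => #  t=1,i=16
  [26] ##.#. => #  t=1,i=8
  [25] ##..# => #  t=2,i=6
  [24] ##... => #  t=0,i=3
  [23] #.### => #  t=4,i=12
  [22] #.##. => #  t=1,i=17
  [21] #.#.# => #  t=1,i=20
  [20] #.#.. => #  t=0,i=9
  [19] #..## => #  t=1,i=5
  [18] #..#. => .  t=0,i=19
  [17] #...# => .  t=0,i=24
  [16] #.... => .  t=0,i=4
  [15] .#### => .  t=4,i=24
  [14] .###. => #  t=4,i=13
  [13] .##.# => .  t=1,i=7
  [12] .##.. => .  t=0,i=2
  [11] .#.## => #  t=3,i=13
  [10] .#.#. => .  t=0,i=8
  [9] .#..# => #  t=0,i=18
  [8] .#... => .  t=0,i=10
  [7] ..### => #  t=6,i=15
  [6] ..##. => .  t=0,i=1
  [5] ..#.# => #  t=0,i=7
  [4] ..#.. => .  t=1,i=0
  [3] ...## => #  t=0,i=0
  [2] ...#. => #  t=0,i=6
  [1] ....# => .  t=0,i=5
  [0] ..... => .  t=0,i=12
  bits 01111111111110000100101010101100 = 2146978476

2146978476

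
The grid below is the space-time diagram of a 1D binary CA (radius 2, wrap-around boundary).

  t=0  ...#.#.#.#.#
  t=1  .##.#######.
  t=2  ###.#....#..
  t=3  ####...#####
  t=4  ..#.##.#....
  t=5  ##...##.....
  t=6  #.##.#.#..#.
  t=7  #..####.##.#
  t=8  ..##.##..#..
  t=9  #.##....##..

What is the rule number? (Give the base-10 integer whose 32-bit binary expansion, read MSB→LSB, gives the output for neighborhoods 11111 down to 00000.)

  #####|.  b31=0 t=1,i=6
  ####.|#  b30=1 t=1,i=9
  ###.#|#  b29=1 t=2,i=2
  ###..|.  b28=0 t=1,i=10
  ##.##|.  b27=0 t=1,i=3
  ##.#.|#  b26=1 t=2,i=3
  ##..#|.  b25=0 t=1,i=11
  ##...|#  b24=1 t=3,i=4
  #.###|#  b23=1 t=1,i=4
  #.##.|.  b22=0 t=4,i=4
  #.#.#|#  b21=1 t=0,i=5
  #.#..|.  b20=0 t=0,i=11
  #..##|#  b19=1 t=1,i=0
  #..#.|#  b18=1 t=6,i=9
  #...#|#  b17=1 t=0,i=1
  #....|.  b16=0 t=2,i=6
  .####|.  b15=0 t=1,i=5
  .###.|#  b14=1 t=2,i=1
  .##.#|#  b13=1 t=1,i=2
  .##..|.  b12=0 t=5,i=1
  .#.##|.  b11=0 t=4,i=3
  .#.#.|#  b10=1 t=0,i=4
  .#..#|#  b9=1 t=2,i=10
  .#...|.  b8=0 t=0,i=0
  ..###|#  b7=1 t=2,i=0
  ..##.|#  b6=1 t=1,i=1
  ..#.#|.  b5=0 t=0,i=3
  ..#..|#  b4=1 t=2,i=9
  ...##|.  b3=0 t=3,i=6
  ...#.|#  b2=1 t=0,i=2
  ....#|#  b1=1 t=2,i=7
  .....|.  b0=0 t=4,i=10
  bits 01100101101011100110011011010110 = 1705928406

1705928406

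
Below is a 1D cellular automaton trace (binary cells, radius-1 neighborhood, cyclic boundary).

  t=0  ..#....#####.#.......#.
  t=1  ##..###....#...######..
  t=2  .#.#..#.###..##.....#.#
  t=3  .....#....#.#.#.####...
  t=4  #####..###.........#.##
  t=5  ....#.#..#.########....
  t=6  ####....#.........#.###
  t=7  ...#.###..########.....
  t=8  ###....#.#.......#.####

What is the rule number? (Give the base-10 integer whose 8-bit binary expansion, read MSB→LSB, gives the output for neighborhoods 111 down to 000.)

67

  ### -> .   bit 7 = 0  t=0,i=8
  ##. -> #   bit 6 = 1  t=0,i=11
  #.# -> .   bit 5 = 0  t=0,i=12
  #.. -> .   bit 4 = 0  t=0,i=3
  .## -> .   bit 3 = 0  t=0,i=7
  .#. -> .   bit 2 = 0  t=0,i=2
  ..# -> #   bit 1 = 1  t=0,i=1
  ... -> #   bit 0 = 1  t=0,i=0
  bits 01000011 = 67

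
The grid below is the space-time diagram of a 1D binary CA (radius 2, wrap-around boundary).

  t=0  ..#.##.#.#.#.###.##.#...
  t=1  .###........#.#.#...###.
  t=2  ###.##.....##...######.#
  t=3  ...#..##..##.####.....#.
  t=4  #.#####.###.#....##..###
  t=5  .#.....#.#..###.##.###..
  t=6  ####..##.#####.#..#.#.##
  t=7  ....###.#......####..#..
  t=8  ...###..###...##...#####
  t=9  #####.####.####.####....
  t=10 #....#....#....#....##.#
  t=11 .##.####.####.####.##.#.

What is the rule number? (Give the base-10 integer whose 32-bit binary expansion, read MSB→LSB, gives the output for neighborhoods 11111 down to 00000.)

  #####|.  b31=0 t=2,i=18
  ####.|.  b30=0 t=2,i=1
  ###.#|.  b29=0 t=0,i=15
  ###..|.  b28=0 t=1,i=3
  ##.##|#  b27=1 t=0,i=16
  ##.#.|.  b26=0 t=0,i=6
  ##..#|#  b25=1 t=1,i=23
  ##...|#  b24=1 t=1,i=4
  #.###|.  b23=0 t=0,i=13
  #.##.|.  b22=0 t=0,i=4
  #.#.#|.  b21=0 t=0,i=7
  #.#..|#  b20=1 t=0,i=20
  #..##|#  b19=1 t=1,i=0
  #..#.|#  b18=1 t=6,i=17
  #...#|#  b17=1 t=1,i=18
  #....|#  b16=1 t=0,i=22
  .####|.  b15=0 t=2,i=0
  .###.|#  b14=1 t=0,i=14
  .##.#|.  b13=0 t=0,i=5
  .##..|.  b12=0 t=2,i=5
  .#.##|#  b11=1 t=0,i=3
  .#.#.|.  b10=0 t=0,i=8
  .#..#|#  b9=1 t=3,i=4
  .#...|#  b8=1 t=0,i=21
  ..###|#  b7=1 t=1,i=1
  ..##.|#  b6=1 t=2,i=11
  ..#.#|#  b5=1 t=0,i=2
  ..#..|#  b4=1 t=3,i=3
  ...##|#  b3=1 t=1,i=19
  ...#.|#  b2=1 t=0,i=1
  ....#|.  b1=0 t=0,i=0
  .....|.  b0=0 t=0,i=23
  bits 00001011000111110100101111111100 = 186600444

186600444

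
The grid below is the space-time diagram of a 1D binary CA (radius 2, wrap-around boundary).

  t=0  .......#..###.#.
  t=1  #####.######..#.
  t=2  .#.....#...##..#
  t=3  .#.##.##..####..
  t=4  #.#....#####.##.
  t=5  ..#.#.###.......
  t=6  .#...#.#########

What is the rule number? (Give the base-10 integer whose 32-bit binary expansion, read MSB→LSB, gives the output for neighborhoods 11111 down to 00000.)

320461533

  ##### -> .   bit 31 = 0  t=1,i=2
  ####. -> .   bit 30 = 0  t=1,i=3
  ###.# -> .   bit 29 = 0  t=0,i=12
  ###.. -> #   bit 28 = 1  t=1,i=11
  ##.## -> .   bit 27 = 0  t=1,i=5
  ##.#. -> .   bit 26 = 0  t=0,i=13
  ##..# -> #   bit 25 = 1  t=1,i=12
  ##... -> #   bit 24 = 1  t=3,i=14
  #.### -> .   bit 23 = 0  t=1,i=0
  #.##. -> .   bit 22 = 0  t=3,i=3
  #.#.# -> .   bit 21 = 0  t=4,i=0
  #.#.. -> #   bit 20 = 1  t=0,i=14
  #..## -> #   bit 19 = 1  t=0,i=9
  #..#. -> .   bit 18 = 0  t=1,i=13
  #...# -> .   bit 17 = 0  t=2,i=9
  #.... -> #   bit 16 = 1  t=0,i=0
  .#### -> #   bit 15 = 1  t=1,i=1
  .###. -> #   bit 14 = 1  t=0,i=11
  .##.# -> .   bit 13 = 0  t=3,i=4
  .##.. -> #   bit 12 = 1  t=2,i=12
  .#.## -> #   bit 11 = 1  t=1,i=15
  .#.#. -> .   bit 10 = 0  t=2,i=0
  .#..# -> #   bit 9 = 1  t=0,i=8
  .#... -> .   bit 8 = 0  t=0,i=15
  ..### -> #   bit 7 = 1  t=0,i=10
  ..##. -> #   bit 6 = 1  t=2,i=11
  ..#.# -> .   bit 5 = 0  t=1,i=14
  ..#.. -> #   bit 4 = 1  t=0,i=7
  ...## -> #   bit 3 = 1  t=2,i=10
  ...#. -> #   bit 2 = 1  t=0,i=6
  ....# -> .   bit 1 = 0  t=0,i=5
  ..... -> #   bit 0 = 1  t=0,i=1
  bits 00010011000110011101101011011101 = 320461533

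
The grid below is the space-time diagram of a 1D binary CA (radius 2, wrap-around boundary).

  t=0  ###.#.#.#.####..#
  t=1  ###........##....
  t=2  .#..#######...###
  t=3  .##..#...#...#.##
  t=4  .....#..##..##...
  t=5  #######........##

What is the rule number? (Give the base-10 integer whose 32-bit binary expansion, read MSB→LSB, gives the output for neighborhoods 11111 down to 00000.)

  #####|.  b31=0 t=2,i=6
  ####.|#  b30=1 t=0,i=1
  ###.#|#  b29=1 t=0,i=2
  ###..|.  b28=0 t=0,i=13
  ##.##|.  b27=0 t=3,i=0
  ##.#.|.  b26=0 t=0,i=3
  ##..#|.  b25=0 t=0,i=14
  ##...|.  b24=0 t=1,i=3
  #.###|.  b23=0 t=0,i=10
  #.##.|.  b22=0 t=3,i=1
  #.#.#|.  b21=0 t=0,i=4
  #.#..|#  b20=1 t=2,i=1
  #..##|.  b19=0 t=0,i=15
  #..#.|.  b18=0 t=3,i=4
  #...#|.  b17=0 t=2,i=12
  #....|#  b16=1 t=1,i=4
  .####|#  b15=1 t=0,i=0
  .###.|#  b14=1 t=1,i=1
  .##.#|.  b13=0 t=3,i=16
  .##..|.  b12=0 t=1,i=12
  .#.##|.  b11=0 t=0,i=9
  .#.#.|.  b10=0 t=0,i=5
  .#..#|#  b9=1 t=2,i=2
  .#...|.  b8=0 t=3,i=6
  ..###|.  b7=0 t=0,i=16
  ..##.|.  b6=0 t=1,i=11
  ..#.#|#  b5=1 t=3,i=13
  ..#..|#  b4=1 t=3,i=5
  ...##|#  b3=1 t=1,i=10
  ...#.|#  b2=1 t=3,i=8
  ....#|#  b1=1 t=1,i=9
  .....|#  b0=1 t=1,i=5
  bits 01100000000100011100001000111111 = 1611776575

1611776575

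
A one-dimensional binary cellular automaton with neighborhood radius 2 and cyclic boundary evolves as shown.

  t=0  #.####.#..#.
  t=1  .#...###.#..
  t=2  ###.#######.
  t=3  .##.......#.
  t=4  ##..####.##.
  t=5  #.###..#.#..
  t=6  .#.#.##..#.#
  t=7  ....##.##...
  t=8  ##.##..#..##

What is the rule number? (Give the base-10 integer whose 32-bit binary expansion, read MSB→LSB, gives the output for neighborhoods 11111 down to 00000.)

  #####|.  b31=0 t=2,i=6
  ####.|.  b30=0 t=0,i=4
  ###.#|#  b29=1 t=0,i=5
  ###..|.  b28=0 t=5,i=4
  ##.##|.  b27=0 t=2,i=3
  ##.#.|#  b26=1 t=0,i=6
  ##..#|#  b25=1 t=4,i=2
  ##...|.  b24=0 t=3,i=3
  #.###|.  b23=0 t=0,i=2
  #.##.|#  b22=1 t=4,i=0
  #.#.#|.  b21=0 t=0,i=0
  #.#..|#  b20=1 t=0,i=7
  #..##|#  b19=1 t=3,i=0
  #..#.|#  b18=1 t=0,i=9
  #...#|.  b17=0 t=1,i=3
  #....|#  b16=1 t=3,i=4
  .####|.  b15=0 t=0,i=3
  .###.|#  b14=1 t=1,i=6
  .##.#|.  b13=0 t=4,i=10
  .##..|.  b12=0 t=3,i=2
  .#.##|#  b11=1 t=0,i=1
  .#.#.|.  b10=0 t=0,i=11
  .#..#|.  b9=0 t=0,i=8
  .#...|#  b8=1 t=1,i=2
  ..###|#  b7=1 t=1,i=5
  ..##.|#  b6=1 t=3,i=1
  ..#.#|.  b5=0 t=0,i=10
  ..#..|#  b4=1 t=1,i=1
  ...##|#  b3=1 t=1,i=4
  ...#.|#  b2=1 t=1,i=0
  ....#|.  b1=0 t=3,i=8
  .....|#  b0=1 t=3,i=5
  bits 00100110010111010100100111011101 = 643647965

643647965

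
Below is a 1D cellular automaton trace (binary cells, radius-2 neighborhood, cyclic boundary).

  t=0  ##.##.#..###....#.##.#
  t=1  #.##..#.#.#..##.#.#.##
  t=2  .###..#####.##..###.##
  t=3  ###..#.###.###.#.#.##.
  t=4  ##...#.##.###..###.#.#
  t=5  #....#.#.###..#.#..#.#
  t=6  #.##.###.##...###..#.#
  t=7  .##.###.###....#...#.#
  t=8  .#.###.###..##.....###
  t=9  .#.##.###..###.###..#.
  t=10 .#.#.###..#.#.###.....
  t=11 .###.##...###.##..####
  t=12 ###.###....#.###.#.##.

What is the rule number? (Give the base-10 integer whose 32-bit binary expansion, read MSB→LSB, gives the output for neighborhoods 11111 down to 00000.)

  [31] ##### => #  t=2,i=8
  [30] ####. => #  t=2,i=9
  [29] ###.# => .  t=0,i=1
  [28] ###.. => .  t=0,i=11
  [27] ##.## => #  t=0,i=2
  [26] ##.#. => .  t=0,i=5
  [25] ##..# => .  t=1,i=4
  [24] ##... => .  t=0,i=12
  [23] #.### => #  t=0,i=21
  [22] #.##. => #  t=0,i=3
  [21] #.#.# => #  t=1,i=8
  [20] #.#.. => #  t=0,i=6
  [19] #..## => #  t=0,i=8
  [18] #..#. => .  t=1,i=5
  [17] #...# => .  t=4,i=3
  [16] #.... => #  t=0,i=13
  [15] .#### => #  t=2,i=7
  [14] .###. => #  t=0,i=0
  [13] .##.# => .  t=0,i=4
  [12] .##.. => #  t=1,i=3
  [11] .#.## => .  t=0,i=17
  [10] .#.#. => #  t=1,i=7
  [9] .#..# => .  t=0,i=7
  [8] .#... => .  t=7,i=16
  [7] ..### => .  t=0,i=9
  [6] ..##. => #  t=1,i=13
  [5] ..#.# => #  t=0,i=16
  [4] ..#.. => .  t=7,i=15
  [3] ...## => .  t=6,i=13
  [2] ...#. => .  t=0,i=15
  [1] ....# => #  t=0,i=14
  [0] ..... => #  t=8,i=16
  bits 11001000111110011101010001100011 = 3371816035

3371816035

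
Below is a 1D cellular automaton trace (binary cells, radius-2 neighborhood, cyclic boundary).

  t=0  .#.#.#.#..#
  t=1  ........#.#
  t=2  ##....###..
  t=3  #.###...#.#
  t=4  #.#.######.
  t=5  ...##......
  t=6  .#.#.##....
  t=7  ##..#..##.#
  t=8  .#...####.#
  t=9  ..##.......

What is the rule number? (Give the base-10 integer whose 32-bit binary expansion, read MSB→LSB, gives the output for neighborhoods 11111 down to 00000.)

  nb #####: next=.  (t=4,i=6, bit31=0)
  nb ####.: next=.  (t=4,i=8, bit30=0)
  nb ###.#: next=.  (t=4,i=9, bit29=0)
  nb ###..: next=#  (t=2,i=8, bit28=1)
  nb ##.##: next=.  (t=3,i=1, bit27=0)
  nb ##.#.: next=.  (t=4,i=10, bit26=0)
  nb ##..#: next=.  (t=2,i=9, bit25=0)
  nb ##...: next=#  (t=2,i=2, bit24=1)
  nb #.###: next=#  (t=3,i=2, bit23=1)
  nb #.##.: next=.  (t=3,i=10, bit22=0)
  nb #.#.#: next=.  (t=0,i=1, bit21=0)
  nb #.#..: next=.  (t=0,i=7, bit20=0)
  nb #..##: next=#  (t=2,i=10, bit19=1)
  nb #..#.: next=.  (t=0,i=9, bit18=0)
  nb #...#: next=#  (t=3,i=6, bit17=1)
  nb #....: next=#  (t=1,i=1, bit16=1)
  nb .####: next=.  (t=4,i=5, bit15=0)
  nb .###.: next=.  (t=2,i=7, bit14=0)
  nb .##.#: next=#  (t=3,i=0, bit13=1)
  nb .##..: next=.  (t=2,i=1, bit12=0)
  nb .#.##: next=#  (t=3,i=9, bit11=1)
  nb .#.#.: next=.  (t=0,i=0, bit10=0)
  nb .#..#: next=#  (t=0,i=8, bit9=1)
  nb .#...: next=#  (t=1,i=0, bit8=1)
  nb ..###: next=.  (t=2,i=6, bit7=0)
  nb ..##.: next=#  (t=2,i=0, bit6=1)
  nb ..#.#: next=#  (t=0,i=10, bit5=1)
  nb ..#..: next=.  (t=7,i=4, bit4=0)
  nb ...##: next=.  (t=2,i=5, bit3=0)
  nb ...#.: next=#  (t=1,i=7, bit2=1)
  nb ....#: next=#  (t=1,i=6, bit1=1)
  nb .....: next=.  (t=1,i=2, bit0=0)
  bits 00010001100010110010101101100110 = 294333286

294333286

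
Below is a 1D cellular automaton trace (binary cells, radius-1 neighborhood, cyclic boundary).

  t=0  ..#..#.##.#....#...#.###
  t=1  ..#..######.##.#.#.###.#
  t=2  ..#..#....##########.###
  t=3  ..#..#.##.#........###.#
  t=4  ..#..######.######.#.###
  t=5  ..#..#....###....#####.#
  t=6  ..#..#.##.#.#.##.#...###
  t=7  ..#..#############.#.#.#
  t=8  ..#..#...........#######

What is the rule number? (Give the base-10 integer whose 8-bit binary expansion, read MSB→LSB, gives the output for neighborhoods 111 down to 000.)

  [7] ### => .  t=0,i=22
  [6] ##. => #  t=0,i=8
  [5] #.# => #  t=0,i=6
  [4] #.. => .  t=0,i=0
  [3] .## => #  t=0,i=7
  [2] .#. => #  t=0,i=2
  [1] ..# => .  t=0,i=1
  [0] ... => #  t=0,i=12
  bits 01101101 = 109

109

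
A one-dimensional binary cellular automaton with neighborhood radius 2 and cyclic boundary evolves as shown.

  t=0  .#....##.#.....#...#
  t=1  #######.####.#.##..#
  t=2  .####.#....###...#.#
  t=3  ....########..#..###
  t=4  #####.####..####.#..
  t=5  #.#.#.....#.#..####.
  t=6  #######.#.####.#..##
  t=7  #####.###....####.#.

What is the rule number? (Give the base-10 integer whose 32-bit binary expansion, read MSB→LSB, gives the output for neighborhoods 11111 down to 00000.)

2805270522

  [31] ##### => #  t=1,i=1
  [30] ####. => .  t=1,i=5
  [29] ###.# => #  t=1,i=6
  [28] ###.. => .  t=2,i=13
  [27] ##.## => .  t=1,i=7
  [26] ##.#. => #  t=0,i=8
  [25] ##..# => #  t=1,i=17
  [24] ##... => #  t=2,i=14
  [23] #.### => .  t=1,i=8
  [22] #.##. => .  t=1,i=15
  [21] #.#.# => #  t=1,i=13
  [20] #.#.. => #  t=0,i=1
  [19] #..## => .  t=1,i=18
  [18] #..#. => #  t=3,i=13
  [17] #...# => .  t=0,i=17
  [16] #.... => #  t=0,i=3
  [15] .#### => .  t=1,i=0
  [14] .###. => .  t=2,i=12
  [13] .##.# => .  t=0,i=7
  [12] .##.. => .  t=1,i=16
  [11] .#.## => .  t=1,i=14
  [10] .#.#. => #  t=0,i=0
  [9] .#..# => #  t=3,i=15
  [8] .#... => #  t=0,i=2
  [7] ..### => #  t=1,i=19
  [6] ..##. => #  t=0,i=6
  [5] ..#.# => #  t=0,i=19
  [4] ..#.. => #  t=0,i=15
  [3] ...## => #  t=0,i=5
  [2] ...#. => .  t=0,i=14
  [1] ....# => #  t=0,i=4
  [0] ..... => .  t=0,i=12
  bits 10100111001101010000011111111010 = 2805270522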